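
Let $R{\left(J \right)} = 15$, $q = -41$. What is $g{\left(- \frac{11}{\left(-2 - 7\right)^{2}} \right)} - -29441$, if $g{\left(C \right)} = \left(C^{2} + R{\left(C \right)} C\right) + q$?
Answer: $\frac{192880156}{6561} \approx 29398.0$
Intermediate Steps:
$g{\left(C \right)} = -41 + C^{2} + 15 C$ ($g{\left(C \right)} = \left(C^{2} + 15 C\right) - 41 = -41 + C^{2} + 15 C$)
$g{\left(- \frac{11}{\left(-2 - 7\right)^{2}} \right)} - -29441 = \left(-41 + \left(- \frac{11}{\left(-2 - 7\right)^{2}}\right)^{2} + 15 \left(- \frac{11}{\left(-2 - 7\right)^{2}}\right)\right) - -29441 = \left(-41 + \left(- \frac{11}{\left(-9\right)^{2}}\right)^{2} + 15 \left(- \frac{11}{\left(-9\right)^{2}}\right)\right) + 29441 = \left(-41 + \left(- \frac{11}{81}\right)^{2} + 15 \left(- \frac{11}{81}\right)\right) + 29441 = \left(-41 + \frac{121}{6561} - \frac{55}{27}\right) + 29441 = - \frac{282245}{6561} + 29441 = \frac{192880156}{6561}$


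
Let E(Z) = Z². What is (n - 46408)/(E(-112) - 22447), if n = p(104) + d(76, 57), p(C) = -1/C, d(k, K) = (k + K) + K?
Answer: 4806673/1029912 ≈ 4.6671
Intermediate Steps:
d(k, K) = k + 2*K (d(k, K) = (K + k) + K = k + 2*K)
n = 19759/104 (n = -1/104 + (76 + 2*57) = -1*1/104 + (76 + 114) = -1/104 + 190 = 19759/104 ≈ 189.99)
(n - 46408)/(E(-112) - 22447) = (19759/104 - 46408)/((-112)² - 22447) = -4806673/(104*(12544 - 22447)) = -4806673/104/(-9903) = -4806673/104*(-1/9903) = 4806673/1029912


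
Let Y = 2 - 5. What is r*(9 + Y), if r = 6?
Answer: 36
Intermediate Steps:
Y = -3
r*(9 + Y) = 6*(9 - 3) = 6*6 = 36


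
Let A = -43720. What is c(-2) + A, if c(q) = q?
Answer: -43722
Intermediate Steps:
c(-2) + A = -2 - 43720 = -43722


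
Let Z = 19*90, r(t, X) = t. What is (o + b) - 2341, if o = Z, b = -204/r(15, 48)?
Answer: -3223/5 ≈ -644.60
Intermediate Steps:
Z = 1710
b = -68/5 (b = -204/15 = -204*1/15 = -68/5 ≈ -13.600)
o = 1710
(o + b) - 2341 = (1710 - 68/5) - 2341 = 8482/5 - 2341 = -3223/5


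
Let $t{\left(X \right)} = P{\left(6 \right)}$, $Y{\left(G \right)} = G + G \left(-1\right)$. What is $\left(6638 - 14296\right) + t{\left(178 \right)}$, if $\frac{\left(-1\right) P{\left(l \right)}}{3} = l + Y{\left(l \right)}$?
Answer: $-7676$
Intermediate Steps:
$Y{\left(G \right)} = 0$ ($Y{\left(G \right)} = G - G = 0$)
$P{\left(l \right)} = - 3 l$ ($P{\left(l \right)} = - 3 \left(l + 0\right) = - 3 l$)
$t{\left(X \right)} = -18$ ($t{\left(X \right)} = \left(-3\right) 6 = -18$)
$\left(6638 - 14296\right) + t{\left(178 \right)} = \left(6638 - 14296\right) - 18 = -7658 - 18 = -7676$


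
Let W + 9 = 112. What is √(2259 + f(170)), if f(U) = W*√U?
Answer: √(2259 + 103*√170) ≈ 60.016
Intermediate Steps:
W = 103 (W = -9 + 112 = 103)
f(U) = 103*√U
√(2259 + f(170)) = √(2259 + 103*√170)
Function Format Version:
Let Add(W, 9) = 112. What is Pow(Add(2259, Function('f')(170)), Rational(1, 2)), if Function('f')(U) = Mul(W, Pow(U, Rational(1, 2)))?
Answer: Pow(Add(2259, Mul(103, Pow(170, Rational(1, 2)))), Rational(1, 2)) ≈ 60.016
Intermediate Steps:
W = 103 (W = Add(-9, 112) = 103)
Function('f')(U) = Mul(103, Pow(U, Rational(1, 2)))
Pow(Add(2259, Function('f')(170)), Rational(1, 2)) = Pow(Add(2259, Mul(103, Pow(170, Rational(1, 2)))), Rational(1, 2))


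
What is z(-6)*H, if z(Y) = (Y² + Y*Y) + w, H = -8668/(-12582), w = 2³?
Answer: 346720/6291 ≈ 55.114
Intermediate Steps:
w = 8
H = 4334/6291 (H = -8668*(-1/12582) = 4334/6291 ≈ 0.68892)
z(Y) = 8 + 2*Y² (z(Y) = (Y² + Y*Y) + 8 = (Y² + Y²) + 8 = 2*Y² + 8 = 8 + 2*Y²)
z(-6)*H = (8 + 2*(-6)²)*(4334/6291) = (8 + 2*36)*(4334/6291) = (8 + 72)*(4334/6291) = 80*(4334/6291) = 346720/6291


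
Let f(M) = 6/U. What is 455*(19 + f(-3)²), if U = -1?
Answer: 25025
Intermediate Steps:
f(M) = -6 (f(M) = 6/(-1) = 6*(-1) = -6)
455*(19 + f(-3)²) = 455*(19 + (-6)²) = 455*(19 + 36) = 455*55 = 25025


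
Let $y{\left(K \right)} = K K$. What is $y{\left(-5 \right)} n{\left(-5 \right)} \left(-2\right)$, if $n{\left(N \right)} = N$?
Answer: $250$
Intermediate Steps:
$y{\left(K \right)} = K^{2}$
$y{\left(-5 \right)} n{\left(-5 \right)} \left(-2\right) = \left(-5\right)^{2} \left(-5\right) \left(-2\right) = 25 \left(-5\right) \left(-2\right) = \left(-125\right) \left(-2\right) = 250$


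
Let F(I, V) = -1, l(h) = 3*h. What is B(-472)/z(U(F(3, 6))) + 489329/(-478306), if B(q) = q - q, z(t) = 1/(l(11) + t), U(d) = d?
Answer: -489329/478306 ≈ -1.0230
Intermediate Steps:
z(t) = 1/(33 + t) (z(t) = 1/(3*11 + t) = 1/(33 + t))
B(q) = 0
B(-472)/z(U(F(3, 6))) + 489329/(-478306) = 0/(1/(33 - 1)) + 489329/(-478306) = 0/(1/32) + 489329*(-1/478306) = 0/(1/32) - 489329/478306 = 0*32 - 489329/478306 = 0 - 489329/478306 = -489329/478306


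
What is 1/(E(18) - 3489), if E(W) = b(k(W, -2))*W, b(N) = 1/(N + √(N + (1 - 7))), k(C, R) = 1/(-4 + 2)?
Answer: -10471/36547419 + 4*I*√26/36547419 ≈ -0.0002865 + 5.5807e-7*I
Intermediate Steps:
k(C, R) = -½ (k(C, R) = 1/(-2) = -½)
b(N) = 1/(N + √(-6 + N)) (b(N) = 1/(N + √(N - 6)) = 1/(N + √(-6 + N)))
E(W) = W/(-½ + I*√26/2) (E(W) = W/(-½ + √(-6 - ½)) = W/(-½ + √(-13/2)) = W/(-½ + I*√26/2))
1/(E(18) - 3489) = 1/((-2/27*18 - 2/27*I*18*√26) - 3489) = 1/((-4/3 - 4*I*√26/3) - 3489) = 1/(-10471/3 - 4*I*√26/3)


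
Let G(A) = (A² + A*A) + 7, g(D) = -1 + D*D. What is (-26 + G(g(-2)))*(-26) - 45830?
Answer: -45804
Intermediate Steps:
g(D) = -1 + D²
G(A) = 7 + 2*A² (G(A) = (A² + A²) + 7 = 2*A² + 7 = 7 + 2*A²)
(-26 + G(g(-2)))*(-26) - 45830 = (-26 + (7 + 2*(-1 + (-2)²)²))*(-26) - 45830 = (-26 + (7 + 2*(-1 + 4)²))*(-26) - 45830 = (-26 + (7 + 2*3²))*(-26) - 45830 = (-26 + (7 + 2*9))*(-26) - 45830 = (-26 + (7 + 18))*(-26) - 45830 = (-26 + 25)*(-26) - 45830 = -1*(-26) - 45830 = 26 - 45830 = -45804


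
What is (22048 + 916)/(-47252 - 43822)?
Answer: -11482/45537 ≈ -0.25215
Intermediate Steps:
(22048 + 916)/(-47252 - 43822) = 22964/(-91074) = 22964*(-1/91074) = -11482/45537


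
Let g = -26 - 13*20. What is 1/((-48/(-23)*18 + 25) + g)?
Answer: -23/5139 ≈ -0.0044756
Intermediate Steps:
g = -286 (g = -26 - 260 = -286)
1/((-48/(-23)*18 + 25) + g) = 1/((-48/(-23)*18 + 25) - 286) = 1/((-48*(-1/23)*18 + 25) - 286) = 1/(((48/23)*18 + 25) - 286) = 1/((864/23 + 25) - 286) = 1/(1439/23 - 286) = 1/(-5139/23) = -23/5139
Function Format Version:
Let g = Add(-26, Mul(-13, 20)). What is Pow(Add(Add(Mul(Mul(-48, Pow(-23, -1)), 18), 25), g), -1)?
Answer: Rational(-23, 5139) ≈ -0.0044756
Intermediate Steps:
g = -286 (g = Add(-26, -260) = -286)
Pow(Add(Add(Mul(Mul(-48, Pow(-23, -1)), 18), 25), g), -1) = Pow(Add(Add(Mul(Mul(-48, Pow(-23, -1)), 18), 25), -286), -1) = Pow(Add(Add(Mul(Mul(-48, Rational(-1, 23)), 18), 25), -286), -1) = Pow(Add(Add(Mul(Rational(48, 23), 18), 25), -286), -1) = Pow(Add(Add(Rational(864, 23), 25), -286), -1) = Pow(Add(Rational(1439, 23), -286), -1) = Pow(Rational(-5139, 23), -1) = Rational(-23, 5139)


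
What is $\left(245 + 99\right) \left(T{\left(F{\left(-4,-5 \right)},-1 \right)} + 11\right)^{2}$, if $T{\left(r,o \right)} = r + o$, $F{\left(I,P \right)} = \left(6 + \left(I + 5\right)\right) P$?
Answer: $215000$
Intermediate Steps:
$F{\left(I,P \right)} = P \left(11 + I\right)$ ($F{\left(I,P \right)} = \left(6 + \left(5 + I\right)\right) P = \left(11 + I\right) P = P \left(11 + I\right)$)
$T{\left(r,o \right)} = o + r$
$\left(245 + 99\right) \left(T{\left(F{\left(-4,-5 \right)},-1 \right)} + 11\right)^{2} = \left(245 + 99\right) \left(\left(-1 - 5 \left(11 - 4\right)\right) + 11\right)^{2} = 344 \left(\left(-1 - 35\right) + 11\right)^{2} = 344 \left(-36 + 11\right)^{2} = 344 \left(-25\right)^{2} = 344 \cdot 625 = 215000$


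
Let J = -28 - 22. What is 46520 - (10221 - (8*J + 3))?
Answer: 35902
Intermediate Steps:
J = -50
46520 - (10221 - (8*J + 3)) = 46520 - (10221 - (8*(-50) + 3)) = 46520 - (10221 - (-400 + 3)) = 46520 - (10221 - 1*(-397)) = 46520 - (10221 + 397) = 46520 - 1*10618 = 46520 - 10618 = 35902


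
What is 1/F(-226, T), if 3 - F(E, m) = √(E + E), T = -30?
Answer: 3/461 + 2*I*√113/461 ≈ 0.0065076 + 0.046118*I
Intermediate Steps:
F(E, m) = 3 - √2*√E (F(E, m) = 3 - √(E + E) = 3 - √(2*E) = 3 - √2*√E)
1/F(-226, T) = 1/(3 - √2*√(-226)) = 1/(3 - √2*I*√226) = 1/(3 - 2*I*√113)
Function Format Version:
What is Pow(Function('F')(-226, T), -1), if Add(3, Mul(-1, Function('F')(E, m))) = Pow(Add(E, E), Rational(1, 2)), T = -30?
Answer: Add(Rational(3, 461), Mul(Rational(2, 461), I, Pow(113, Rational(1, 2)))) ≈ Add(0.0065076, Mul(0.046118, I))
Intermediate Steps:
Function('F')(E, m) = Add(3, Mul(-1, Pow(2, Rational(1, 2)), Pow(E, Rational(1, 2)))) (Function('F')(E, m) = Add(3, Mul(-1, Pow(Add(E, E), Rational(1, 2)))) = Add(3, Mul(-1, Pow(Mul(2, E), Rational(1, 2)))) = Add(3, Mul(-1, Mul(Pow(2, Rational(1, 2)), Pow(E, Rational(1, 2))))) = Add(3, Mul(-1, Pow(2, Rational(1, 2)), Pow(E, Rational(1, 2)))))
Pow(Function('F')(-226, T), -1) = Pow(Add(3, Mul(-1, Pow(2, Rational(1, 2)), Pow(-226, Rational(1, 2)))), -1) = Pow(Add(3, Mul(-1, Pow(2, Rational(1, 2)), Mul(I, Pow(226, Rational(1, 2))))), -1) = Pow(Add(3, Mul(-2, I, Pow(113, Rational(1, 2)))), -1)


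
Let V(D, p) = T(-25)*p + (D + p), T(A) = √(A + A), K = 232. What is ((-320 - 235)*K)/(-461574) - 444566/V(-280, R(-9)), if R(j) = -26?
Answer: 2616985056911/2450881011 - 14448395*I*√2/31859 ≈ 1067.8 - 641.36*I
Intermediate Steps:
T(A) = √2*√A (T(A) = √(2*A) = √2*√A)
V(D, p) = D + p + 5*I*p*√2 (V(D, p) = (√2*√(-25))*p + (D + p) = (√2*(5*I))*p + (D + p) = (5*I*√2)*p + (D + p) = 5*I*p*√2 + (D + p) = D + p + 5*I*p*√2)
((-320 - 235)*K)/(-461574) - 444566/V(-280, R(-9)) = ((-320 - 235)*232)/(-461574) - 444566/(-280 - 26 + 5*I*(-26)*√2) = -555*232*(-1/461574) - 444566/(-280 - 26 - 130*I*√2) = -128760*(-1/461574) - 444566/(-306 - 130*I*√2) = 21460/76929 - 444566/(-306 - 130*I*√2)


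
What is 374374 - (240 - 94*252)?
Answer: 397822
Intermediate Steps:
374374 - (240 - 94*252) = 374374 - (240 - 23688) = 374374 - 1*(-23448) = 374374 + 23448 = 397822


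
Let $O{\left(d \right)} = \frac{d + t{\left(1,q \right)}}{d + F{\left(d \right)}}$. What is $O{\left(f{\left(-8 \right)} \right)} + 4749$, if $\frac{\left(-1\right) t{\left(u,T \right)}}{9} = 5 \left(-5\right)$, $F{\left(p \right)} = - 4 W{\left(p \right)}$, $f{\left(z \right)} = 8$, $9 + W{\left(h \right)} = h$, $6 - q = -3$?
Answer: $\frac{57221}{12} \approx 4768.4$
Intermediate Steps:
$q = 9$ ($q = 6 - -3 = 6 + 3 = 9$)
$W{\left(h \right)} = -9 + h$
$F{\left(p \right)} = 36 - 4 p$ ($F{\left(p \right)} = - 4 \left(-9 + p\right) = 36 - 4 p$)
$t{\left(u,T \right)} = 225$ ($t{\left(u,T \right)} = - 9 \cdot 5 \left(-5\right) = \left(-9\right) \left(-25\right) = 225$)
$O{\left(d \right)} = \frac{225 + d}{36 - 3 d}$ ($O{\left(d \right)} = \frac{d + 225}{d - \left(-36 + 4 d\right)} = \frac{225 + d}{36 - 3 d}$)
$O{\left(f{\left(-8 \right)} \right)} + 4749 = \frac{225 + 8}{3 \left(12 - 8\right)} + 4749 = \frac{1}{3} \frac{1}{12 - 8} \cdot 233 + 4749 = \frac{1}{3} \cdot \frac{1}{4} \cdot 233 + 4749 = \frac{233}{12} + 4749 = \frac{57221}{12}$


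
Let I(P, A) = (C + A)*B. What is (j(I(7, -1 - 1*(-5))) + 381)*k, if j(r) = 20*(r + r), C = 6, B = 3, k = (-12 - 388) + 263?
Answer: -216597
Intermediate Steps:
k = -137 (k = -400 + 263 = -137)
I(P, A) = 18 + 3*A (I(P, A) = (6 + A)*3 = 18 + 3*A)
j(r) = 40*r (j(r) = 20*(2*r) = 40*r)
(j(I(7, -1 - 1*(-5))) + 381)*k = (40*(18 + 3*(-1 - 1*(-5))) + 381)*(-137) = (40*(18 + 3*(-1 + 5)) + 381)*(-137) = (40*(18 + 3*4) + 381)*(-137) = (40*(18 + 12) + 381)*(-137) = (40*30 + 381)*(-137) = (1200 + 381)*(-137) = 1581*(-137) = -216597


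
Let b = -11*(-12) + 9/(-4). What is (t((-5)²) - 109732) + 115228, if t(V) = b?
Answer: 22503/4 ≈ 5625.8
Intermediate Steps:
b = 519/4 (b = 132 + 9*(-¼) = 132 - 9/4 = 519/4 ≈ 129.75)
t(V) = 519/4
(t((-5)²) - 109732) + 115228 = (519/4 - 109732) + 115228 = -438409/4 + 115228 = 22503/4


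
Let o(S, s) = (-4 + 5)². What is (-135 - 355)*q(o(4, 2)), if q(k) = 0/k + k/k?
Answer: -490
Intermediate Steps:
o(S, s) = 1 (o(S, s) = 1² = 1)
q(k) = 1 (q(k) = 0 + 1 = 1)
(-135 - 355)*q(o(4, 2)) = (-135 - 355)*1 = -490*1 = -490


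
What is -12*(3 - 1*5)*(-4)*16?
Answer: -1536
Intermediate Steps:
-12*(3 - 1*5)*(-4)*16 = -12*(3 - 5)*(-4)*16 = -(-24)*(-4)*16 = -12*8*16 = -96*16 = -1536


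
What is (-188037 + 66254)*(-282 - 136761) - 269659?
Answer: 16689238010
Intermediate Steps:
(-188037 + 66254)*(-282 - 136761) - 269659 = -121783*(-137043) - 269659 = 16689507669 - 269659 = 16689238010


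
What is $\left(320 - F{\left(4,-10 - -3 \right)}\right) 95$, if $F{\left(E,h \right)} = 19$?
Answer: $28595$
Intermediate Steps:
$\left(320 - F{\left(4,-10 - -3 \right)}\right) 95 = \left(320 - 19\right) 95 = 301 \cdot 95 = 28595$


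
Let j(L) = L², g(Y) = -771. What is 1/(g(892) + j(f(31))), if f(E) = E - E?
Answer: -1/771 ≈ -0.0012970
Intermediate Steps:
f(E) = 0
1/(g(892) + j(f(31))) = 1/(-771 + 0²) = 1/(-771 + 0) = 1/(-771) = -1/771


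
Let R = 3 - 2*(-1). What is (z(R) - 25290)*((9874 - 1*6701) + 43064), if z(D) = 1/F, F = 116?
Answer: -135642666443/116 ≈ -1.1693e+9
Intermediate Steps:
R = 5 (R = 3 + 2 = 5)
z(D) = 1/116
(z(R) - 25290)*((9874 - 1*6701) + 43064) = (1/116 - 25290)*((9874 - 1*6701) + 43064) = -2933639*((9874 - 6701) + 43064)/116 = -2933639*(3173 + 43064)/116 = -2933639/116*46237 = -135642666443/116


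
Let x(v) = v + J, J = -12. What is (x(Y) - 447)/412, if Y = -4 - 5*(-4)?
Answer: -443/412 ≈ -1.0752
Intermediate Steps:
Y = 16 (Y = -4 + 20 = 16)
x(v) = -12 + v (x(v) = v - 12 = -12 + v)
(x(Y) - 447)/412 = ((-12 + 16) - 447)/412 = (4 - 447)/412 = (1/412)*(-443) = -443/412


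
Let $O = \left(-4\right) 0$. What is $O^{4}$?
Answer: $0$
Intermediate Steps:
$O = 0$
$O^{4} = 0^{4} = 0$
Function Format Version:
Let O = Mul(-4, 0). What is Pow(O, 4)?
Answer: 0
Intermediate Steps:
O = 0
Pow(O, 4) = Pow(0, 4) = 0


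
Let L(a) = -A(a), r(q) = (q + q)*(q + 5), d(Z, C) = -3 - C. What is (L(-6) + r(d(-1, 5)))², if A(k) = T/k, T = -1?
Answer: 82369/36 ≈ 2288.0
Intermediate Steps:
A(k) = -1/k
r(q) = 2*q*(5 + q) (r(q) = (2*q)*(5 + q) = 2*q*(5 + q))
L(a) = 1/a (L(a) = -(-1)/a = 1/a)
(L(-6) + r(d(-1, 5)))² = (1/(-6) + 2*(-3 - 1*5)*(5 + (-3 - 1*5)))² = (-⅙ + 2*(-3 - 5)*(5 + (-3 - 5)))² = (-⅙ + 2*(-8)*(5 - 8))² = (-⅙ + 2*(-8)*(-3))² = (-⅙ + 48)² = (287/6)² = 82369/36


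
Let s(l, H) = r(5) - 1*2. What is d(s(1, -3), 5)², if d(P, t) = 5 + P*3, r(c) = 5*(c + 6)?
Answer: 26896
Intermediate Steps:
r(c) = 30 + 5*c (r(c) = 5*(6 + c) = 30 + 5*c)
s(l, H) = 53 (s(l, H) = (30 + 5*5) - 1*2 = (30 + 25) - 2 = 55 - 2 = 53)
d(P, t) = 5 + 3*P
d(s(1, -3), 5)² = (5 + 3*53)² = (5 + 159)² = 164² = 26896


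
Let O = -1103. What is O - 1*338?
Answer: -1441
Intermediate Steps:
O - 1*338 = -1103 - 1*338 = -1103 - 338 = -1441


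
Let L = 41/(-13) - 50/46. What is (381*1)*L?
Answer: -483108/299 ≈ -1615.7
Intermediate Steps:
L = -1268/299 (L = 41*(-1/13) - 50*1/46 = -41/13 - 25/23 = -1268/299 ≈ -4.2408)
(381*1)*L = (381*1)*(-1268/299) = 381*(-1268/299) = -483108/299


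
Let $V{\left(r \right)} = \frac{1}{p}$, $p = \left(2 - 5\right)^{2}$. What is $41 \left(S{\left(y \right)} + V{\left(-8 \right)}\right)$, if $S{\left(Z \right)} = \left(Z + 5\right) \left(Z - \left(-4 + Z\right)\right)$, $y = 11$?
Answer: $\frac{23657}{9} \approx 2628.6$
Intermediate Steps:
$S{\left(Z \right)} = 20 + 4 Z$ ($S{\left(Z \right)} = \left(5 + Z\right) 4 = 20 + 4 Z$)
$p = 9$ ($p = \left(-3\right)^{2} = 9$)
$V{\left(r \right)} = \frac{1}{9}$
$41 \left(S{\left(y \right)} + V{\left(-8 \right)}\right) = 41 \left(\left(20 + 4 \cdot 11\right) + \frac{1}{9}\right) = 41 \left(\left(20 + 44\right) + \frac{1}{9}\right) = 41 \left(64 + \frac{1}{9}\right) = 41 \cdot \frac{577}{9} = \frac{23657}{9}$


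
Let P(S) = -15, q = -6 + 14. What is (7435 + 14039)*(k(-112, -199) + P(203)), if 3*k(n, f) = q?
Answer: -264846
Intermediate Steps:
q = 8
k(n, f) = 8/3 (k(n, f) = (⅓)*8 = 8/3)
(7435 + 14039)*(k(-112, -199) + P(203)) = (7435 + 14039)*(8/3 - 15) = 21474*(-37/3) = -264846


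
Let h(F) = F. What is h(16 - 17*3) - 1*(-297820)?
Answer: 297785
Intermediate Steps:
h(16 - 17*3) - 1*(-297820) = (16 - 17*3) - 1*(-297820) = (16 - 51) + 297820 = -35 + 297820 = 297785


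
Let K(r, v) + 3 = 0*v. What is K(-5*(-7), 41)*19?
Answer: -57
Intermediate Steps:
K(r, v) = -3 (K(r, v) = -3 + 0*v = -3 + 0 = -3)
K(-5*(-7), 41)*19 = -3*19 = -57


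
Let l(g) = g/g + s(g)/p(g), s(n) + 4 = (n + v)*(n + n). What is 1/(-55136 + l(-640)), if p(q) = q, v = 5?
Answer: -160/9024799 ≈ -1.7729e-5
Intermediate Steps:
s(n) = -4 + 2*n*(5 + n) (s(n) = -4 + (n + 5)*(n + n) = -4 + (5 + n)*(2*n) = -4 + 2*n*(5 + n))
l(g) = 1 + (-4 + 2*g² + 10*g)/g (l(g) = g/g + (-4 + 2*g² + 10*g)/g = 1 + (-4 + 2*g² + 10*g)/g)
1/(-55136 + l(-640)) = 1/(-55136 + (11 - 4/(-640) + 2*(-640))) = 1/(-55136 + (11 - 4*(-1/640) - 1280)) = 1/(-55136 + (11 + 1/160 - 1280)) = 1/(-55136 - 203039/160) = 1/(-9024799/160) = -160/9024799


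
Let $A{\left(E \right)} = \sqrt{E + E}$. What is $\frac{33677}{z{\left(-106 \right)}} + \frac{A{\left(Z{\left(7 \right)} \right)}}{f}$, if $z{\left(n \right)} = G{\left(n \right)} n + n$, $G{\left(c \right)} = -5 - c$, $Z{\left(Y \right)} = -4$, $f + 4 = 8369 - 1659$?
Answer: $- \frac{1981}{636} + \frac{i \sqrt{2}}{3353} \approx -3.1148 + 0.00042178 i$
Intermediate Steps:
$f = 6706$ ($f = -4 + \left(8369 - 1659\right) = -4 + 6710 = 6706$)
$A{\left(E \right)} = \sqrt{2} \sqrt{E}$ ($A{\left(E \right)} = \sqrt{2 E} = \sqrt{2} \sqrt{E}$)
$z{\left(n \right)} = n + n \left(-5 - n\right)$ ($z{\left(n \right)} = \left(-5 - n\right) n + n = n \left(-5 - n\right) + n = n + n \left(-5 - n\right)$)
$\frac{33677}{z{\left(-106 \right)}} + \frac{A{\left(Z{\left(7 \right)} \right)}}{f} = \frac{33677}{\left(-1\right) \left(-106\right) \left(4 - 106\right)} + \frac{\sqrt{2} \sqrt{-4}}{6706} = \frac{33677}{\left(-1\right) \left(-106\right) \left(-102\right)} + \sqrt{2} \cdot 2 i \frac{1}{6706} = \frac{33677}{-10812} + 2 i \sqrt{2} \cdot \frac{1}{6706} = 33677 \left(- \frac{1}{10812}\right) + \frac{i \sqrt{2}}{3353} = - \frac{1981}{636} + \frac{i \sqrt{2}}{3353}$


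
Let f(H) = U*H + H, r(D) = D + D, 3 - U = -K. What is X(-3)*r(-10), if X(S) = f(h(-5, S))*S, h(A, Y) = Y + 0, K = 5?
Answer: -1620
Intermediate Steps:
U = 8 (U = 3 - (-1)*5 = 3 - 1*(-5) = 3 + 5 = 8)
r(D) = 2*D
h(A, Y) = Y
f(H) = 9*H (f(H) = 8*H + H = 9*H)
X(S) = 9*S**2 (X(S) = (9*S)*S = 9*S**2)
X(-3)*r(-10) = (9*(-3)**2)*(2*(-10)) = (9*9)*(-20) = 81*(-20) = -1620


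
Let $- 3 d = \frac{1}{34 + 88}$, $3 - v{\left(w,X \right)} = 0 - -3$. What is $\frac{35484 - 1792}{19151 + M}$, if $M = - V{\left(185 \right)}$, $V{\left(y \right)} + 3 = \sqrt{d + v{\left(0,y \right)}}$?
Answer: $\frac{236193183888}{134276512057} + \frac{33692 i \sqrt{366}}{134276512057} \approx 1.759 + 4.8003 \cdot 10^{-6} i$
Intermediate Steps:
$v{\left(w,X \right)} = 0$ ($v{\left(w,X \right)} = 3 - \left(0 - -3\right) = 3 - \left(0 + 3\right) = 3 - 3 = 0$)
$d = - \frac{1}{366}$ ($d = - \frac{1}{3 \left(34 + 88\right)} = - \frac{1}{3 \cdot 122} = \left(- \frac{1}{3}\right) \frac{1}{122} = - \frac{1}{366} \approx -0.0027322$)
$V{\left(y \right)} = -3 + \frac{i \sqrt{366}}{366}$ ($V{\left(y \right)} = -3 + \sqrt{- \frac{1}{366} + 0} = -3 + \sqrt{- \frac{1}{366}} = -3 + \frac{i \sqrt{366}}{366}$)
$M = 3 - \frac{i \sqrt{366}}{366}$ ($M = - (-3 + \frac{i \sqrt{366}}{366}) = 3 - \frac{i \sqrt{366}}{366} \approx 3.0 - 0.052271 i$)
$\frac{35484 - 1792}{19151 + M} = \frac{35484 - 1792}{19151 + \left(3 - \frac{i \sqrt{366}}{366}\right)} = \frac{33692}{19154 - \frac{i \sqrt{366}}{366}}$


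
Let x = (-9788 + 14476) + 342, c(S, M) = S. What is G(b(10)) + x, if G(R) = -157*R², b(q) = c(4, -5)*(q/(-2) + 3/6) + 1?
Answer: -40343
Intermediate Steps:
b(q) = 3 - 2*q (b(q) = 4*(q/(-2) + 3/6) + 1 = 4*(q*(-½) + 3*(⅙)) + 1 = 4*(-q/2 + ½) + 1 = 4*(½ - q/2) + 1 = (2 - 2*q) + 1 = 3 - 2*q)
x = 5030 (x = 4688 + 342 = 5030)
G(b(10)) + x = -157*(3 - 2*10)² + 5030 = -157*(3 - 20)² + 5030 = -157*(-17)² + 5030 = -157*289 + 5030 = -45373 + 5030 = -40343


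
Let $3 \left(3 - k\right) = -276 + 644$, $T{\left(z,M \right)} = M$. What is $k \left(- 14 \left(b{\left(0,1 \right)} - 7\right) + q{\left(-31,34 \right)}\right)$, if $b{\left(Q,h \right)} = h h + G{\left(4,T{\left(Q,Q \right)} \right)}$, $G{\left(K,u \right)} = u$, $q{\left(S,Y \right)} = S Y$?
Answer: $\frac{348230}{3} \approx 1.1608 \cdot 10^{5}$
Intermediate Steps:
$b{\left(Q,h \right)} = Q + h^{2}$ ($b{\left(Q,h \right)} = h h + Q = h^{2} + Q = Q + h^{2}$)
$k = - \frac{359}{3}$ ($k = 3 - \frac{-276 + 644}{3} = 3 - \frac{368}{3} = - \frac{359}{3} \approx -119.67$)
$k \left(- 14 \left(b{\left(0,1 \right)} - 7\right) + q{\left(-31,34 \right)}\right) = - \frac{359 \left(- 14 \left(\left(0 + 1^{2}\right) - 7\right) - 1054\right)}{3} = - \frac{359 \left(- 14 \left(\left(0 + 1\right) - 7\right) - 1054\right)}{3} = - \frac{359 \left(- 14 \left(1 - 7\right) - 1054\right)}{3} = - \frac{359 \left(\left(-14\right) \left(-6\right) - 1054\right)}{3} = - \frac{359 \left(84 - 1054\right)}{3} = \left(- \frac{359}{3}\right) \left(-970\right) = \frac{348230}{3}$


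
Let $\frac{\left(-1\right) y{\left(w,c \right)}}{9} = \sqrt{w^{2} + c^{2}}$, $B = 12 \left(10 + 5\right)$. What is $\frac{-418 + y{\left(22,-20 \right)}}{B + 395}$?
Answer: $- \frac{418}{575} - \frac{18 \sqrt{221}}{575} \approx -1.1923$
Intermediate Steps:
$B = 180$ ($B = 12 \cdot 15 = 180$)
$y{\left(w,c \right)} = - 9 \sqrt{c^{2} + w^{2}}$ ($y{\left(w,c \right)} = - 9 \sqrt{w^{2} + c^{2}} = - 9 \sqrt{c^{2} + w^{2}}$)
$\frac{-418 + y{\left(22,-20 \right)}}{B + 395} = \frac{-418 - 9 \sqrt{\left(-20\right)^{2} + 22^{2}}}{180 + 395} = \frac{-418 - 9 \sqrt{400 + 484}}{575} = \left(-418 - 9 \sqrt{884}\right) \frac{1}{575} = \left(-418 - 9 \cdot 2 \sqrt{221}\right) \frac{1}{575} = \left(-418 - 18 \sqrt{221}\right) \frac{1}{575} = - \frac{418}{575} - \frac{18 \sqrt{221}}{575}$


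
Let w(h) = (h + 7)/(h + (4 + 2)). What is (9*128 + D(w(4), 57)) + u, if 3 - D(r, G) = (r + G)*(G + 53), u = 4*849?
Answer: -1840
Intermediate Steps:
w(h) = (7 + h)/(6 + h) (w(h) = (7 + h)/(h + 6) = (7 + h)/(6 + h))
u = 3396
D(r, G) = 3 - (53 + G)*(G + r) (D(r, G) = 3 - (r + G)*(G + 53) = 3 - (G + r)*(53 + G) = 3 - (53 + G)*(G + r))
(9*128 + D(w(4), 57)) + u = (9*128 + (3 - 1*57² - 53*57 - 53*(7 + 4)/(6 + 4) - 1*57*(7 + 4)/(6 + 4))) + 3396 = (1152 + (3 - 1*3249 - 3021 - 53*11/10 - 1*57*11/10)) + 3396 = (1152 + (3 - 3249 - 3021 - 53*11/10 - 1*57*(⅒)*11)) + 3396 = (1152 + (3 - 3249 - 3021 - 53*11/10 - 1*57*11/10)) + 3396 = (1152 + (3 - 3249 - 3021 - 583/10 - 627/10)) + 3396 = (1152 - 6388) + 3396 = -5236 + 3396 = -1840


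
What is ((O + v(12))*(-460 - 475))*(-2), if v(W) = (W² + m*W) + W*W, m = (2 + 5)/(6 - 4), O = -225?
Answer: 196350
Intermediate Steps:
m = 7/2 ≈ 3.5000
v(W) = 2*W² + 7*W/2 (v(W) = (W² + 7*W/2) + W*W = (W² + 7*W/2) + W² = 2*W² + 7*W/2)
((O + v(12))*(-460 - 475))*(-2) = ((-225 + (½)*12*(7 + 4*12))*(-460 - 475))*(-2) = ((-225 + (½)*12*(7 + 48))*(-935))*(-2) = ((-225 + (½)*12*55)*(-935))*(-2) = ((-225 + 330)*(-935))*(-2) = (105*(-935))*(-2) = -98175*(-2) = 196350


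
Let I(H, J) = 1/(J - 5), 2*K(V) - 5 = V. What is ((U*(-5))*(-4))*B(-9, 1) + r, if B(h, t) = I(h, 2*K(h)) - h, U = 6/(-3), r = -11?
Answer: -3299/9 ≈ -366.56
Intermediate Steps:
K(V) = 5/2 + V/2
I(H, J) = 1/(-5 + J)
U = -2 (U = 6*(-1/3) = -2)
B(h, t) = 1/h - h (B(h, t) = 1/(-5 + 2*(5/2 + h/2)) - h = 1/(-5 + (5 + h)) - h = 1/h - h)
((U*(-5))*(-4))*B(-9, 1) + r = (-2*(-5)*(-4))*(1/(-9) - 1*(-9)) - 11 = (10*(-4))*(-1/9 + 9) - 11 = -40*80/9 - 11 = -3200/9 - 11 = -3299/9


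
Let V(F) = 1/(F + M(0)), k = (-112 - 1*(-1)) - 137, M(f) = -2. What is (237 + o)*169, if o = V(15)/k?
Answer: 9933131/248 ≈ 40053.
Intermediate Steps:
k = -248 (k = (-112 + 1) - 137 = -111 - 137 = -248)
V(F) = 1/(-2 + F) (V(F) = 1/(F - 2) = 1/(-2 + F))
o = -1/3224 (o = 1/((-2 + 15)*(-248)) = -1/248/13 = (1/13)*(-1/248) = -1/3224 ≈ -0.00031017)
(237 + o)*169 = (237 - 1/3224)*169 = (764087/3224)*169 = 9933131/248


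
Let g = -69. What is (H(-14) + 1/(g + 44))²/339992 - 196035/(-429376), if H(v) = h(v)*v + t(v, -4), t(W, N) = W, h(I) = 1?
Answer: 5233431640097/11405031640000 ≈ 0.45887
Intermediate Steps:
H(v) = 2*v (H(v) = 1*v + v = v + v = 2*v)
(H(-14) + 1/(g + 44))²/339992 - 196035/(-429376) = (2*(-14) + 1/(-69 + 44))²/339992 - 196035/(-429376) = (-28 + 1/(-25))²*(1/339992) - 196035*(-1/429376) = (-28 - 1/25)²*(1/339992) + 196035/429376 = (-701/25)²*(1/339992) + 196035/429376 = (491401/625)*(1/339992) + 196035/429376 = 491401/212495000 + 196035/429376 = 5233431640097/11405031640000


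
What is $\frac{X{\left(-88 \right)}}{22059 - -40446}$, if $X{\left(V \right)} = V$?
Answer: $- \frac{88}{62505} \approx -0.0014079$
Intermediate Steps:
$\frac{X{\left(-88 \right)}}{22059 - -40446} = - \frac{88}{22059 - -40446} = - \frac{88}{22059 + 40446} = - \frac{88}{62505}$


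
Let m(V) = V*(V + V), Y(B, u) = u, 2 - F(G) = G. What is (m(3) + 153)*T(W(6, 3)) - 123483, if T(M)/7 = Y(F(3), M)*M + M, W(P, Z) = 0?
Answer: -123483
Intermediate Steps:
F(G) = 2 - G
T(M) = 7*M + 7*M² (T(M) = 7*(M*M + M) = 7*(M² + M) = 7*(M + M²) = 7*M + 7*M²)
m(V) = 2*V² (m(V) = V*(2*V) = 2*V²)
(m(3) + 153)*T(W(6, 3)) - 123483 = (2*3² + 153)*(7*0*(1 + 0)) - 123483 = (2*9 + 153)*(7*0*1) - 123483 = (18 + 153)*0 - 123483 = 171*0 - 123483 = 0 - 123483 = -123483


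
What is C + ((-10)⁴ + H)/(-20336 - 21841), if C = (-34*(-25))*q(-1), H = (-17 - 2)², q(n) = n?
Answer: -35860811/42177 ≈ -850.25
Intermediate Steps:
H = 361 (H = (-19)² = 361)
C = -850 (C = -34*(-25)*(-1) = 850*(-1) = -850)
C + ((-10)⁴ + H)/(-20336 - 21841) = -850 + ((-10)⁴ + 361)/(-20336 - 21841) = -850 + (10000 + 361)/(-42177) = -850 + 10361*(-1/42177) = -850 - 10361/42177 = -35860811/42177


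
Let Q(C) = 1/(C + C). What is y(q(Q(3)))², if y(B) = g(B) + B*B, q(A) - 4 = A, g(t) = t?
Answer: 600625/1296 ≈ 463.45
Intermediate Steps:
Q(C) = 1/(2*C)
q(A) = 4 + A
y(B) = B + B² (y(B) = B + B*B = B + B²)
y(q(Q(3)))² = ((4 + (½)/3)*(1 + (4 + (½)/3)))² = ((4 + (½)*(⅓))*(1 + (4 + (½)*(⅓))))² = ((4 + ⅙)*(1 + (4 + ⅙)))² = (25*(1 + 25/6)/6)² = ((25/6)*(31/6))² = (775/36)² = 600625/1296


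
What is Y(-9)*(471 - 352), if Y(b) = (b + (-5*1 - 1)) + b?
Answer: -2856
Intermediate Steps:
Y(b) = -6 + 2*b (Y(b) = (b + (-5 - 1)) + b = (b - 6) + b = (-6 + b) + b = -6 + 2*b)
Y(-9)*(471 - 352) = (-6 + 2*(-9))*(471 - 352) = (-6 - 18)*119 = -24*119 = -2856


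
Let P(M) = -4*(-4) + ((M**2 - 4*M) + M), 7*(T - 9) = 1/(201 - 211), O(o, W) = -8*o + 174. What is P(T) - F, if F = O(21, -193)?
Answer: 312551/4900 ≈ 63.786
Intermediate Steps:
O(o, W) = 174 - 8*o
F = 6 (F = 174 - 8*21 = 174 - 168 = 6)
T = 629/70 (T = 9 + 1/(7*(201 - 211)) = 9 + (1/7)/(-10) = 9 + (1/7)*(-1/10) = 9 - 1/70 = 629/70 ≈ 8.9857)
P(M) = 16 + M**2 - 3*M (P(M) = 16 + (M**2 - 3*M) = 16 + M**2 - 3*M)
P(T) - F = (16 + (629/70)**2 - 3*629/70) - 1*6 = (16 + 395641/4900 - 1887/70) - 6 = 341951/4900 - 6 = 312551/4900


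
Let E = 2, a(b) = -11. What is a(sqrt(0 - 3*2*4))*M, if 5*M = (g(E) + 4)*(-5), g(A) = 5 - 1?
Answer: 88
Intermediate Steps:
g(A) = 4
M = -8 (M = ((4 + 4)*(-5))/5 = (8*(-5))/5 = (1/5)*(-40) = -8)
a(sqrt(0 - 3*2*4))*M = -11*(-8) = 88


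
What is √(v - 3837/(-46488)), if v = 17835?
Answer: √1070666828686/7748 ≈ 133.55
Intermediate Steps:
√(v - 3837/(-46488)) = √(17835 - 3837/(-46488)) = √(17835 - 3837*(-1/46488)) = √(17835 + 1279/15496) = √(276372439/15496) = √1070666828686/7748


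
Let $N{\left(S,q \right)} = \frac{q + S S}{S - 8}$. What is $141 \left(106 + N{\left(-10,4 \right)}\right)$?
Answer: $\frac{42394}{3} \approx 14131.0$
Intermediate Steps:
$N{\left(S,q \right)} = \frac{q + S^{2}}{-8 + S}$
$141 \left(106 + N{\left(-10,4 \right)}\right) = 141 \left(106 + \frac{4 + \left(-10\right)^{2}}{-8 - 10}\right) = 141 \left(106 + \frac{4 + 100}{-18}\right) = 141 \left(106 - \frac{52}{9}\right) = 141 \cdot \frac{902}{9} = \frac{42394}{3}$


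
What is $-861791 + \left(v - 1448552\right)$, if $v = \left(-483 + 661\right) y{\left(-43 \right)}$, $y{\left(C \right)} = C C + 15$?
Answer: $-1978551$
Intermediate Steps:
$y{\left(C \right)} = 15 + C^{2}$ ($y{\left(C \right)} = C^{2} + 15 = 15 + C^{2}$)
$v = 331792$ ($v = \left(-483 + 661\right) \left(15 + \left(-43\right)^{2}\right) = 178 \left(15 + 1849\right) = 178 \cdot 1864 = 331792$)
$-861791 + \left(v - 1448552\right) = -861791 + \left(331792 - 1448552\right) = -861791 - 1116760 = -1978551$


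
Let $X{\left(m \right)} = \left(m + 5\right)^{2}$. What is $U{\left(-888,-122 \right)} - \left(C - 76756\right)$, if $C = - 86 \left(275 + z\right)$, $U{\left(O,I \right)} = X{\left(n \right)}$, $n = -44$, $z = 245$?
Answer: $122997$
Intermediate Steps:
$X{\left(m \right)} = \left(5 + m\right)^{2}$
$U{\left(O,I \right)} = 1521$ ($U{\left(O,I \right)} = \left(5 - 44\right)^{2} = \left(-39\right)^{2} = 1521$)
$C = -44720$ ($C = - 86 \left(275 + 245\right) = \left(-86\right) 520 = -44720$)
$U{\left(-888,-122 \right)} - \left(C - 76756\right) = 1521 - \left(-44720 - 76756\right) = 1521 - -121476 = 1521 + 121476 = 122997$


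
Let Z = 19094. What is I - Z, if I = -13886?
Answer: -32980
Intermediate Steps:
I - Z = -13886 - 1*19094 = -13886 - 19094 = -32980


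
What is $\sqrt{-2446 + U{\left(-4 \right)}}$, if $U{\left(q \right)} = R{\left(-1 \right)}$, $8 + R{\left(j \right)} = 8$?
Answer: $i \sqrt{2446} \approx 49.457 i$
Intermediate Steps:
$R{\left(j \right)} = 0$ ($R{\left(j \right)} = -8 + 8 = 0$)
$U{\left(q \right)} = 0$
$\sqrt{-2446 + U{\left(-4 \right)}} = \sqrt{-2446 + 0} = \sqrt{-2446} = i \sqrt{2446}$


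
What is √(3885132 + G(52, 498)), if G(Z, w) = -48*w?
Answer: 2*√965307 ≈ 1965.0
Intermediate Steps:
√(3885132 + G(52, 498)) = √(3885132 - 48*498) = √(3885132 - 23904) = √3861228 = 2*√965307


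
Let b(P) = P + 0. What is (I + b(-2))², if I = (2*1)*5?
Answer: 64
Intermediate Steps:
I = 10 (I = 2*5 = 10)
b(P) = P
(I + b(-2))² = (10 - 2)² = 8² = 64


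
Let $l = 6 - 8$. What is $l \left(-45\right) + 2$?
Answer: $92$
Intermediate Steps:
$l = -2$
$l \left(-45\right) + 2 = \left(-2\right) \left(-45\right) + 2 = 90 + 2 = 92$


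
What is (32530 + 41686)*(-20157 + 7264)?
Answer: -956866888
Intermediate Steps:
(32530 + 41686)*(-20157 + 7264) = 74216*(-12893) = -956866888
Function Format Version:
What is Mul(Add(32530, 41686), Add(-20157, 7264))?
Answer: -956866888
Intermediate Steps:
Mul(Add(32530, 41686), Add(-20157, 7264)) = Mul(74216, -12893) = -956866888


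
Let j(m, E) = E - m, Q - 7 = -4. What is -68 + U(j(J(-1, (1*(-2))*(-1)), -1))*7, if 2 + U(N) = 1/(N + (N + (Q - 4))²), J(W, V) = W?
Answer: -75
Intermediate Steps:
Q = 3 (Q = 7 - 4 = 3)
U(N) = -2 + 1/(N + (-1 + N)²) (U(N) = -2 + 1/(N + (N + (3 - 4))²) = -2 + 1/(N + (N - 1)²) = -2 + 1/(N + (-1 + N)²))
-68 + U(j(J(-1, (1*(-2))*(-1)), -1))*7 = -68 + ((-1 - 2*(-1 - 1*(-1))² + 2*(-1 - 1*(-1)))/(1 + (-1 - 1*(-1))² - (-1 - 1*(-1))))*7 = -68 + ((-1 - 2*(-1 + 1)² + 2*(-1 + 1))/(1 + (-1 + 1)² - (-1 + 1)))*7 = -68 + ((-1 - 2*0² + 2*0)/(1 + 0² - 1*0))*7 = -68 + ((-1 - 2*0 + 0)/(1 + 0 + 0))*7 = -68 + ((-1 + 0 + 0)/1)*7 = -68 + (1*(-1))*7 = -68 - 1*7 = -68 - 7 = -75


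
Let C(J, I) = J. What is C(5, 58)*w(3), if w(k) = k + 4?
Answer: 35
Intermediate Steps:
w(k) = 4 + k
C(5, 58)*w(3) = 5*(4 + 3) = 5*7 = 35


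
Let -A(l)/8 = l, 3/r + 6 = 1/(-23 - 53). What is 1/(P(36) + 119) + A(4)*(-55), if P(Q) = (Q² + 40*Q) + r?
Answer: 2295932777/1304507 ≈ 1760.0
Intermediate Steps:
r = -228/457 (r = 3/(-6 + 1/(-23 - 53)) = 3/(-6 + 1/(-76)) = 3/(-6 - 1/76) = 3/(-457/76) = 3*(-76/457) = -228/457 ≈ -0.49891)
P(Q) = -228/457 + Q² + 40*Q (P(Q) = (Q² + 40*Q) - 228/457 = -228/457 + Q² + 40*Q)
A(l) = -8*l
1/(P(36) + 119) + A(4)*(-55) = 1/((-228/457 + 36² + 40*36) + 119) - 8*4*(-55) = 1/((-228/457 + 1296 + 1440) + 119) - 32*(-55) = 1/(1250124/457 + 119) + 1760 = 1/(1304507/457) + 1760 = 457/1304507 + 1760 = 2295932777/1304507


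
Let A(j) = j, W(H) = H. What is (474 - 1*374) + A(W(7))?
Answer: 107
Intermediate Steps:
(474 - 1*374) + A(W(7)) = (474 - 1*374) + 7 = (474 - 374) + 7 = 100 + 7 = 107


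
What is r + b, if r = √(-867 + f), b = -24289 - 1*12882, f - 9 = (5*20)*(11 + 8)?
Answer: -37171 + √1042 ≈ -37139.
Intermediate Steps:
f = 1909 (f = 9 + (5*20)*(11 + 8) = 9 + 100*19 = 9 + 1900 = 1909)
b = -37171 (b = -24289 - 12882 = -37171)
r = √1042 (r = √(-867 + 1909) = √1042 ≈ 32.280)
r + b = √1042 - 37171 = -37171 + √1042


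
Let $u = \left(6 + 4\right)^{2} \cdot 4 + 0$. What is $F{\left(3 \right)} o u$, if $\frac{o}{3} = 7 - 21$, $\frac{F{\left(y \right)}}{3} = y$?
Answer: $-151200$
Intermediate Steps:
$F{\left(y \right)} = 3 y$
$o = -42$ ($o = 3 \left(7 - 21\right) = 3 \left(-14\right) = -42$)
$u = 400$ ($u = 10^{2} \cdot 4 + 0 = 100 \cdot 4 + 0 = 400 + 0 = 400$)
$F{\left(3 \right)} o u = 3 \cdot 3 \left(-42\right) 400 = 9 \left(-42\right) 400 = \left(-378\right) 400 = -151200$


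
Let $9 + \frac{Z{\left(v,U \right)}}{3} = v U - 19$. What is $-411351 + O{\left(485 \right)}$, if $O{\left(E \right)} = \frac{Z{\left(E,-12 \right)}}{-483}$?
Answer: $- \frac{66221663}{161} \approx -4.1131 \cdot 10^{5}$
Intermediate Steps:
$Z{\left(v,U \right)} = -84 + 3 U v$ ($Z{\left(v,U \right)} = -27 + 3 \left(v U - 19\right) = -27 + 3 \left(U v - 19\right) = -27 + 3 \left(-19 + U v\right) = -27 + \left(-57 + 3 U v\right) = -84 + 3 U v$)
$O{\left(E \right)} = \frac{4}{23} + \frac{12 E}{161}$ ($O{\left(E \right)} = \frac{-84 + 3 \left(-12\right) E}{-483} = \left(-84 - 36 E\right) \left(- \frac{1}{483}\right) = \frac{4}{23} + \frac{12 E}{161}$)
$-411351 + O{\left(485 \right)} = -411351 + \left(\frac{4}{23} + \frac{12}{161} \cdot 485\right) = -411351 + \left(\frac{4}{23} + \frac{5820}{161}\right) = -411351 + \frac{5848}{161} = - \frac{66221663}{161}$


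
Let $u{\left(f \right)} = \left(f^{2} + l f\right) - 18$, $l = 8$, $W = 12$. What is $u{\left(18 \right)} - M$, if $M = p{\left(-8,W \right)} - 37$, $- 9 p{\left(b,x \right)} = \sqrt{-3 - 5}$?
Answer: $487 + \frac{2 i \sqrt{2}}{9} \approx 487.0 + 0.31427 i$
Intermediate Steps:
$u{\left(f \right)} = -18 + f^{2} + 8 f$ ($u{\left(f \right)} = \left(f^{2} + 8 f\right) - 18 = -18 + f^{2} + 8 f$)
$p{\left(b,x \right)} = - \frac{2 i \sqrt{2}}{9}$ ($p{\left(b,x \right)} = - \frac{\sqrt{-3 - 5}}{9} = - \frac{\sqrt{-8}}{9} = - \frac{2 i \sqrt{2}}{9}$)
$M = -37 - \frac{2 i \sqrt{2}}{9}$ ($M = - \frac{2 i \sqrt{2}}{9} - 37 = -37 - \frac{2 i \sqrt{2}}{9} \approx -37.0 - 0.31427 i$)
$u{\left(18 \right)} - M = \left(-18 + 18^{2} + 8 \cdot 18\right) - \left(-37 - \frac{2 i \sqrt{2}}{9}\right) = \left(-18 + 324 + 144\right) + \left(37 + \frac{2 i \sqrt{2}}{9}\right) = 450 + \left(37 + \frac{2 i \sqrt{2}}{9}\right) = 487 + \frac{2 i \sqrt{2}}{9}$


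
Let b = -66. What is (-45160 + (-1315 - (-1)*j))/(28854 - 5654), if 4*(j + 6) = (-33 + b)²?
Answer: -176123/92800 ≈ -1.8979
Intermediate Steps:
j = 9777/4 (j = -6 + (-33 - 66)²/4 = -6 + (¼)*(-99)² = -6 + (¼)*9801 = -6 + 9801/4 = 9777/4 ≈ 2444.3)
(-45160 + (-1315 - (-1)*j))/(28854 - 5654) = (-45160 + (-1315 - (-1)*9777/4))/(28854 - 5654) = (-45160 + (-1315 - 1*(-9777/4)))/23200 = (-45160 + (-1315 + 9777/4))*(1/23200) = (-45160 + 4517/4)*(1/23200) = -176123/4*1/23200 = -176123/92800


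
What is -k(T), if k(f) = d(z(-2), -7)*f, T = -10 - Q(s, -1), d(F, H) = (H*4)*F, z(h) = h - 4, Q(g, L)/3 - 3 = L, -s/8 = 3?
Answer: 2688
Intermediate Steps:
s = -24 (s = -8*3 = -24)
Q(g, L) = 9 + 3*L
z(h) = -4 + h
d(F, H) = 4*F*H (d(F, H) = (4*H)*F = 4*F*H)
T = -16 (T = -10 - (9 + 3*(-1)) = -10 - (9 - 3) = -10 - 1*6 = -10 - 6 = -16)
k(f) = 168*f (k(f) = (4*(-4 - 2)*(-7))*f = (4*(-6)*(-7))*f = 168*f)
-k(T) = -168*(-16) = -1*(-2688) = 2688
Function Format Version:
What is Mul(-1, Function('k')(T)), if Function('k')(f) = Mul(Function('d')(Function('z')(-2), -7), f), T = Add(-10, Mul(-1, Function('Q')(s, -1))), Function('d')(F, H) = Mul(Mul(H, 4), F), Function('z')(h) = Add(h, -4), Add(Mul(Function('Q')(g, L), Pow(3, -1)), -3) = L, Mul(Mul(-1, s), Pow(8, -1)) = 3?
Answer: 2688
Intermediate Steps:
s = -24 (s = Mul(-8, 3) = -24)
Function('Q')(g, L) = Add(9, Mul(3, L))
Function('z')(h) = Add(-4, h)
Function('d')(F, H) = Mul(4, F, H) (Function('d')(F, H) = Mul(Mul(4, H), F) = Mul(4, F, H))
T = -16 (T = Add(-10, Mul(-1, Add(9, Mul(3, -1)))) = Add(-10, Mul(-1, Add(9, -3))) = Add(-10, Mul(-1, 6)) = Add(-10, -6) = -16)
Function('k')(f) = Mul(168, f) (Function('k')(f) = Mul(Mul(4, Add(-4, -2), -7), f) = Mul(Mul(4, -6, -7), f) = Mul(168, f))
Mul(-1, Function('k')(T)) = Mul(-1, Mul(168, -16)) = Mul(-1, -2688) = 2688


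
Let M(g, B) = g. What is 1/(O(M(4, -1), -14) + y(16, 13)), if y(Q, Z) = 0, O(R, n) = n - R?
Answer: -1/18 ≈ -0.055556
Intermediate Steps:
1/(O(M(4, -1), -14) + y(16, 13)) = 1/((-14 - 1*4) + 0) = 1/((-14 - 4) + 0) = 1/(-18 + 0) = 1/(-18) = -1/18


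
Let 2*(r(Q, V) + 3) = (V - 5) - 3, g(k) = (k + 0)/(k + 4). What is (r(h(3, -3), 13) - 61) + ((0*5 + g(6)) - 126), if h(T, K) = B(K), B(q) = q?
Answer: -1869/10 ≈ -186.90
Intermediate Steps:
g(k) = k/(4 + k)
h(T, K) = K
r(Q, V) = -7 + V/2 (r(Q, V) = -3 + ((V - 5) - 3)/2 = -3 + ((-5 + V) - 3)/2 = -3 + (-8 + V)/2 = -3 + (-4 + V/2) = -7 + V/2)
(r(h(3, -3), 13) - 61) + ((0*5 + g(6)) - 126) = ((-7 + (½)*13) - 61) + ((0*5 + 6/(4 + 6)) - 126) = ((-7 + 13/2) - 61) + ((0 + 6/10) - 126) = (-½ - 61) + ((0 + 6*(⅒)) - 126) = -123/2 + ((0 + ⅗) - 126) = -123/2 + (⅗ - 126) = -123/2 - 627/5 = -1869/10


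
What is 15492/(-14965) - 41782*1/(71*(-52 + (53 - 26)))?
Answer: 119553866/5312575 ≈ 22.504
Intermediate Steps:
15492/(-14965) - 41782*1/(71*(-52 + (53 - 26))) = 15492*(-1/14965) - 41782*1/(71*(-52 + 27)) = -15492/14965 - 41782/((-25*71)) = -15492/14965 - 41782/(-1775) = -15492/14965 - 41782*(-1/1775) = -15492/14965 + 41782/1775 = 119553866/5312575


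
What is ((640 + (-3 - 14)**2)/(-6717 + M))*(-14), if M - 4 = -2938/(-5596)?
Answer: 36390788/18781505 ≈ 1.9376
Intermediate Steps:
M = 12661/2798 (M = 4 - 2938/(-5596) = 4 - 2938*(-1/5596) = 4 + 1469/2798 = 12661/2798 ≈ 4.5250)
((640 + (-3 - 14)**2)/(-6717 + M))*(-14) = ((640 + (-3 - 14)**2)/(-6717 + 12661/2798))*(-14) = ((640 + (-17)**2)/(-18781505/2798))*(-14) = ((640 + 289)*(-2798/18781505))*(-14) = (929*(-2798/18781505))*(-14) = -2599342/18781505*(-14) = 36390788/18781505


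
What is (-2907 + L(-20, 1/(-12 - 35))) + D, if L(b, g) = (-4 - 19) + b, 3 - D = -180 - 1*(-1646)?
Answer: -4413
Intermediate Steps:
D = -1463 (D = 3 - (-180 - 1*(-1646)) = 3 - (-180 + 1646) = 3 - 1*1466 = 3 - 1466 = -1463)
L(b, g) = -23 + b
(-2907 + L(-20, 1/(-12 - 35))) + D = (-2907 + (-23 - 20)) - 1463 = (-2907 - 43) - 1463 = -2950 - 1463 = -4413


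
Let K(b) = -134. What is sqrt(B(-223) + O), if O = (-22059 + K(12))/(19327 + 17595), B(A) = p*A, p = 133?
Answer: I*sqrt(40432979107302)/36922 ≈ 172.22*I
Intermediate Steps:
B(A) = 133*A
O = -22193/36922 (O = (-22059 - 134)/(19327 + 17595) = -22193/36922 ≈ -0.60108)
sqrt(B(-223) + O) = sqrt(133*(-223) - 22193/36922) = sqrt(-29659 - 22193/36922) = sqrt(-1095091791/36922) = I*sqrt(40432979107302)/36922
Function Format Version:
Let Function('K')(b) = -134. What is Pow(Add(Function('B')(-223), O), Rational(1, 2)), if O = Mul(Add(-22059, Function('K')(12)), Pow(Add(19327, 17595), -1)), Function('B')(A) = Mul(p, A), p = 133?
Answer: Mul(Rational(1, 36922), I, Pow(40432979107302, Rational(1, 2))) ≈ Mul(172.22, I)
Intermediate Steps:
Function('B')(A) = Mul(133, A)
O = Rational(-22193, 36922) (O = Mul(Add(-22059, -134), Pow(Add(19327, 17595), -1)) = Mul(-22193, Pow(36922, -1)) = Mul(-22193, Rational(1, 36922)) = Rational(-22193, 36922) ≈ -0.60108)
Pow(Add(Function('B')(-223), O), Rational(1, 2)) = Pow(Add(Mul(133, -223), Rational(-22193, 36922)), Rational(1, 2)) = Pow(Add(-29659, Rational(-22193, 36922)), Rational(1, 2)) = Pow(Rational(-1095091791, 36922), Rational(1, 2)) = Mul(Rational(1, 36922), I, Pow(40432979107302, Rational(1, 2)))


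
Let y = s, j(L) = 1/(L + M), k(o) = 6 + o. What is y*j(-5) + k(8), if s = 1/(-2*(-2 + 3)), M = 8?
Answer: 83/6 ≈ 13.833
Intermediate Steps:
j(L) = 1/(8 + L) (j(L) = 1/(L + 8) = 1/(8 + L))
s = -½ (s = 1/(-2*1) = 1/(-2) = -½ ≈ -0.50000)
y = -½ ≈ -0.50000
y*j(-5) + k(8) = -1/(2*(8 - 5)) + (6 + 8) = -½/3 + 14 = -½*⅓ + 14 = -⅙ + 14 = 83/6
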